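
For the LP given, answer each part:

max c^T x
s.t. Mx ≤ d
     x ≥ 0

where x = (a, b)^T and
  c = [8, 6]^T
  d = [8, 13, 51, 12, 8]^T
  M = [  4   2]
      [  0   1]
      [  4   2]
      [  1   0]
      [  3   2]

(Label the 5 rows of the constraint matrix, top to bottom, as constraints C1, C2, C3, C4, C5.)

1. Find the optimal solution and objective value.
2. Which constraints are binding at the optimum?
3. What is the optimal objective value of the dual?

1. a = 0, b = 4, z = 24
2. C1, C5, a ≥ 0
3. 24 (by strong duality, equal to the primal optimum)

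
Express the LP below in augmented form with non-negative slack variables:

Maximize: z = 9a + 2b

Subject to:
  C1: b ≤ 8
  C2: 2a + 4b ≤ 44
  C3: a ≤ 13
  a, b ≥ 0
max z = 9a + 2b

s.t.
  b + s1 = 8
  2a + 4b + s2 = 44
  a + s3 = 13
  a, b, s1, s2, s3 ≥ 0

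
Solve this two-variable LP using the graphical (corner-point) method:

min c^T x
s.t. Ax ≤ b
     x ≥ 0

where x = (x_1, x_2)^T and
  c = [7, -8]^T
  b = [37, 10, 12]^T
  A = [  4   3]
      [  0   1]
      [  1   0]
x_1 = 0, x_2 = 10, z = -80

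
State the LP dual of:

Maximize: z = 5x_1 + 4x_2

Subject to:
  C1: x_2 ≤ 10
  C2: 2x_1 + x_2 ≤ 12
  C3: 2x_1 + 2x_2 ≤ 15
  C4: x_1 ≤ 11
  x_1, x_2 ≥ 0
Minimize: z = 10y1 + 12y2 + 15y3 + 11y4

Subject to:
  C1: -2y2 - 2y3 - y4 ≤ -5
  C2: -y1 - y2 - 2y3 ≤ -4
  y1, y2, y3, y4 ≥ 0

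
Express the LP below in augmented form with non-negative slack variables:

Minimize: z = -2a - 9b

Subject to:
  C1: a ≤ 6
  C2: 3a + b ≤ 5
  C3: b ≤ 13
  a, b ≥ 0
min z = -2a - 9b

s.t.
  a + s1 = 6
  3a + b + s2 = 5
  b + s3 = 13
  a, b, s1, s2, s3 ≥ 0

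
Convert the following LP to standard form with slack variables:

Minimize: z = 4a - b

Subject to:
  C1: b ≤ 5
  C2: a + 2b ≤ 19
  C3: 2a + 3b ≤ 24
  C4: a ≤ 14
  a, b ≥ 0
min z = 4a - b

s.t.
  b + s1 = 5
  a + 2b + s2 = 19
  2a + 3b + s3 = 24
  a + s4 = 14
  a, b, s1, s2, s3, s4 ≥ 0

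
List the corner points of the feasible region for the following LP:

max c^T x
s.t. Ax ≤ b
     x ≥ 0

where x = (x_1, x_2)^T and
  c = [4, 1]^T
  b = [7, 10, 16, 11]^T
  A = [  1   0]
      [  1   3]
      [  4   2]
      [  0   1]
Each vertex is the intersection of two constraint boundaries that also satisfies all remaining constraints:
  x_1 = 0 and x_2 = 0 → (0, 0)
  4x_1 + 2x_2 = 16 and x_2 = 0 → (4, 0)
  x_1 + 3x_2 = 10 and 4x_1 + 2x_2 = 16 → (2.8, 2.4)
  x_1 + 3x_2 = 10 and x_1 = 0 → (0, 3.333)

Vertices: (0, 0), (4, 0), (2.8, 2.4), (0, 3.333)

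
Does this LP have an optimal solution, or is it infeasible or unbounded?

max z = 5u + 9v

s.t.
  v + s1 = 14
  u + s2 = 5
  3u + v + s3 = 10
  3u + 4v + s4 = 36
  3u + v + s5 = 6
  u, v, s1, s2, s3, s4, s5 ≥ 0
The point (0, 6) satisfies every constraint, so the LP is feasible; the constraints give u ≤ 5 and v ≤ 14, which with u, v ≥ 0 keep the feasible region inside a bounded box. A feasible, bounded LP attains a finite optimum at a vertex.

Evaluating z = 5u + 9v at each vertex:
  (0, 0): z = 0
  (2, 0): z = 10
  (0, 6): z = 54

The LP has an optimal solution: (0, 6) with z = 54.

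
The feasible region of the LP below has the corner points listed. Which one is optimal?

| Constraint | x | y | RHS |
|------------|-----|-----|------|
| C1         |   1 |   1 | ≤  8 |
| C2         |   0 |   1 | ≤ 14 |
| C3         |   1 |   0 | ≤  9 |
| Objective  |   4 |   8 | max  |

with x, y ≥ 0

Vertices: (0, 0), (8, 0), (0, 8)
Evaluating z = 4x + 8y at each vertex:
  (0, 0): z = 0
  (8, 0): z = 32
  (0, 8): z = 64

The largest value is z = 64, attained at (0, 8).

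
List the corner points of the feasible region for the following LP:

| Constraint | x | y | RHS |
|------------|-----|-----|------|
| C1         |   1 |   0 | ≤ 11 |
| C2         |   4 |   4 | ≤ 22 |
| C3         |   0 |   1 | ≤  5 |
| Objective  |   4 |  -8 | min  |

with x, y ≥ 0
Each vertex is the intersection of two constraint boundaries that also satisfies all remaining constraints:
  x = 0 and y = 0 → (0, 0)
  4x + 4y = 22 and y = 0 → (5.5, 0)
  4x + 4y = 22 and y = 5 → (0.5, 5)
  y = 5 and x = 0 → (0, 5)

Vertices: (0, 0), (5.5, 0), (0.5, 5), (0, 5)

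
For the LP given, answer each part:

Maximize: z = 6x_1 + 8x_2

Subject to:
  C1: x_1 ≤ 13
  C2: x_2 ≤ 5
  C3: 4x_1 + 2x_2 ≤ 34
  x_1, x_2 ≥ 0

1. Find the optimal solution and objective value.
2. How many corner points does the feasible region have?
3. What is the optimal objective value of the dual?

1. x_1 = 6, x_2 = 5, z = 76
2. 4
3. 76 (by strong duality, equal to the primal optimum)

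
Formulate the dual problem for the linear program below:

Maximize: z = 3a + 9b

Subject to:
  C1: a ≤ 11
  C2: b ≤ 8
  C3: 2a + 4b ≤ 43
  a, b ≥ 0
Minimize: z = 11y1 + 8y2 + 43y3

Subject to:
  C1: -y1 - 2y3 ≤ -3
  C2: -y2 - 4y3 ≤ -9
  y1, y2, y3 ≥ 0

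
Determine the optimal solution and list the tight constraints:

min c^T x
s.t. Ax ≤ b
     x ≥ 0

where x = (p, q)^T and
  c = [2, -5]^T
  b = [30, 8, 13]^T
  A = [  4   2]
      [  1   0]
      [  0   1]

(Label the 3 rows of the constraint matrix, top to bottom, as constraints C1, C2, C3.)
Optimal: p = 0, q = 13
Slack at optimum:
  C1: slack = 4
  C2: slack = 8
  C3: slack = 0 (binding)
  p ≥ 0: p = 0 (binding)
  q ≥ 0: q = 13
Binding constraints: C3, p ≥ 0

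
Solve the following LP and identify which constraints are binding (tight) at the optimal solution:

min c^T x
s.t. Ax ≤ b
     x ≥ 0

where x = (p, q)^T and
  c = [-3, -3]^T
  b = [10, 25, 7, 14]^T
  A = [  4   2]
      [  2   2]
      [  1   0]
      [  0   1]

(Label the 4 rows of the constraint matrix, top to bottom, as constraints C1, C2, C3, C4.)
Optimal: p = 0, q = 5
Slack at optimum:
  C1: slack = 0 (binding)
  C2: slack = 15
  C3: slack = 7
  C4: slack = 9
  p ≥ 0: p = 0 (binding)
  q ≥ 0: q = 5
Binding constraints: C1, p ≥ 0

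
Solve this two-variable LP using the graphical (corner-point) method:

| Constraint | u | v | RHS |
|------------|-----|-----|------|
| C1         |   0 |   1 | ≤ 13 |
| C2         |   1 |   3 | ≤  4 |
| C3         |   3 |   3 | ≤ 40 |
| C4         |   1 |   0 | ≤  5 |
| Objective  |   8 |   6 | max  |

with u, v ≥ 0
Each vertex is the intersection of two constraint boundaries that also satisfies all remaining constraints:
  u = 0 and v = 0 → (0, 0)
  u + 3v = 4 and v = 0 → (4, 0)
  u + 3v = 4 and u = 0 → (0, 1.333)

Evaluating z = 8u + 6v at each vertex:
  (0, 0): z = 0
  (4, 0): z = 32
  (0, 1.333): z = 8

The maximum is at (4, 0) with z = 32.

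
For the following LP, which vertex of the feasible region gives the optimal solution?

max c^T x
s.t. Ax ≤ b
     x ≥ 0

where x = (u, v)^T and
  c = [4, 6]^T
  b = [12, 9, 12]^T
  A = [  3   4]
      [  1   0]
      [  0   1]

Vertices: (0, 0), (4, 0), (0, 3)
Evaluating z = 4u + 6v at each vertex:
  (0, 0): z = 0
  (4, 0): z = 16
  (0, 3): z = 18

The largest value is z = 18, attained at (0, 3).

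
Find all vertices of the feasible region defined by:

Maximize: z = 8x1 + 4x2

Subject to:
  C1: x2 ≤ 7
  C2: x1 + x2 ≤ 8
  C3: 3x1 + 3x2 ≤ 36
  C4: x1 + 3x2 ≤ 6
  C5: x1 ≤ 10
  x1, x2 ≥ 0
Each vertex is the intersection of two constraint boundaries that also satisfies all remaining constraints:
  x1 = 0 and x2 = 0 → (0, 0)
  x1 + 3x2 = 6 and x2 = 0 → (6, 0)
  x1 + 3x2 = 6 and x1 = 0 → (0, 2)

Vertices: (0, 0), (6, 0), (0, 2)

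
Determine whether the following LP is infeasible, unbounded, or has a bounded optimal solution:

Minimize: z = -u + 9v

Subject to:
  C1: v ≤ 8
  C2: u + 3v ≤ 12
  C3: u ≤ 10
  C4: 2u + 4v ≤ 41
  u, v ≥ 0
The point (10, 0) satisfies every constraint, so the LP is feasible; the constraints give u ≤ 10 and v ≤ 8, which with u, v ≥ 0 keep the feasible region inside a bounded box. A feasible, bounded LP attains a finite optimum at a vertex.

Feasible with finite optimum z* = -10 at (10, 0).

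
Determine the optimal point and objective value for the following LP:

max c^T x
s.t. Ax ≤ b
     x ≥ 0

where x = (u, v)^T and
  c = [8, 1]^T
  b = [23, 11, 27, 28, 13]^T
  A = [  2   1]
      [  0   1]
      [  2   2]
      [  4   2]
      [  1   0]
Each vertex is the intersection of two constraint boundaries that also satisfies all remaining constraints:
  u = 0 and v = 0 → (0, 0)
  4u + 2v = 28 and v = 0 → (7, 0)
  v = 11 and 4u + 2v = 28 → (1.5, 11)
  v = 11 and u = 0 → (0, 11)

Evaluating z = 8u + v at each vertex:
  (0, 0): z = 0
  (7, 0): z = 56
  (1.5, 11): z = 23
  (0, 11): z = 11

The maximum is at (7, 0) with z = 56.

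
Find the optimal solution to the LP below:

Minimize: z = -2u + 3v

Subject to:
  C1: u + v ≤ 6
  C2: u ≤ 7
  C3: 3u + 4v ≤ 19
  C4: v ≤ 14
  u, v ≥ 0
u = 6, v = 0, z = -12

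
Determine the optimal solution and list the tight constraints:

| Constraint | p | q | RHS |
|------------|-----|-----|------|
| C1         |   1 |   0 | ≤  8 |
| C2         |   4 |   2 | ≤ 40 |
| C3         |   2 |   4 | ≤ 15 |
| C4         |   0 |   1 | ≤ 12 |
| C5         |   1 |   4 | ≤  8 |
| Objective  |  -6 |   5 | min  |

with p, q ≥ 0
Optimal: p = 7.5, q = 0
Slack at optimum:
  C1: slack = 0.5
  C2: slack = 10
  C3: slack = 0 (binding)
  C4: slack = 12
  C5: slack = 0.5
  p ≥ 0: p = 7.5
  q ≥ 0: q = 0 (binding)
Binding constraints: C3, q ≥ 0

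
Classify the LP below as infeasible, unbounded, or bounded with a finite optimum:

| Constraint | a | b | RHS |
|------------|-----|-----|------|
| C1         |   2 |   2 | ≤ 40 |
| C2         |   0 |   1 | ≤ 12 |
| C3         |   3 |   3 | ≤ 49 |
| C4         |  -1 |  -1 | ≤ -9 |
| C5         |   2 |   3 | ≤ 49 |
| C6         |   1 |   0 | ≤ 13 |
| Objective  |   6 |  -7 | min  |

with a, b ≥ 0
The point (0, 12) satisfies every constraint, so the LP is feasible; the constraints give a ≤ 13 and b ≤ 12, which with a, b ≥ 0 keep the feasible region inside a bounded box. A feasible, bounded LP attains a finite optimum at a vertex.

Evaluating z = 6a - 7b at each vertex:
  (9, 0): z = 54
  (13, 0): z = 78
  (13, 3.333): z = 54.67
  (4.333, 12): z = -58
  (0, 12): z = -84
  (0, 9): z = -63

Feasible with finite optimum z* = -84 at (0, 12).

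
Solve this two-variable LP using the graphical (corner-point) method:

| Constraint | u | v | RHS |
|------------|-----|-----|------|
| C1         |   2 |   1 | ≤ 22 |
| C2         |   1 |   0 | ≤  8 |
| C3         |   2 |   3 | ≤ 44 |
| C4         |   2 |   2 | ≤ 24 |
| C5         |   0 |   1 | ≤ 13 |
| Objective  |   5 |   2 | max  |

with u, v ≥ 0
u = 8, v = 4, z = 48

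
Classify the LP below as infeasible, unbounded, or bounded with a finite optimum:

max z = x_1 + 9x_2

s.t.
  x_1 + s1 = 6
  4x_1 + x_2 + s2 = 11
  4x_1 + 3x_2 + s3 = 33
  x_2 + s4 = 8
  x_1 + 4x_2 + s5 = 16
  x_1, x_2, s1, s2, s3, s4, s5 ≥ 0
The point (0, 4) satisfies every constraint, so the LP is feasible; the constraints give x_1 ≤ 6 and x_2 ≤ 8, which with x_1, x_2 ≥ 0 keep the feasible region inside a bounded box. A feasible, bounded LP attains a finite optimum at a vertex.

Evaluating z = x_1 + 9x_2 at each vertex:
  (0, 0): z = 0
  (2.75, 0): z = 2.75
  (1.867, 3.533): z = 33.67
  (0, 4): z = 36

The LP has an optimal solution: (0, 4) with z = 36.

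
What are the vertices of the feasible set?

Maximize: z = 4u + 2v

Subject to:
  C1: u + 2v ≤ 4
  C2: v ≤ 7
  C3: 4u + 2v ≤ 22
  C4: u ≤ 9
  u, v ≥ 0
Each vertex is the intersection of two constraint boundaries that also satisfies all remaining constraints:
  u = 0 and v = 0 → (0, 0)
  u + 2v = 4 and v = 0 → (4, 0)
  u + 2v = 4 and u = 0 → (0, 2)

Vertices: (0, 0), (4, 0), (0, 2)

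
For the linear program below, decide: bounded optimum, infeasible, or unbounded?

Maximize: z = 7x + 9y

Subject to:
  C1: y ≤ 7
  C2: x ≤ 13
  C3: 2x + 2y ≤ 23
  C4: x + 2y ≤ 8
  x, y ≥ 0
The point (8, 0) satisfies every constraint, so the LP is feasible; the constraints give x ≤ 13 and y ≤ 7, which with x, y ≥ 0 keep the feasible region inside a bounded box. A feasible, bounded LP attains a finite optimum at a vertex.

The LP has an optimal solution: (8, 0) with z = 56.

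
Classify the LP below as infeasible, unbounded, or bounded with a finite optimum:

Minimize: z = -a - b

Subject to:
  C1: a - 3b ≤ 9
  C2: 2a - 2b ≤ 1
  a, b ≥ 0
Feasible point: (0, 0) satisfies every constraint, so the LP is feasible.
Direction d = (0, 1): for each constraint row a, a·d ≤ 0 —
  (1)(0) + (-3)(1) = -3 ≤ 0
  (2)(0) + (-2)(1) = -2 ≤ 0
and d ≥ 0, so (0, 0) + t·d stays feasible for every t ≥ 0. Along this ray z = -a - b changes by -1 per unit t, so z → −∞.

The LP is unbounded; z can be made arbitrarily small.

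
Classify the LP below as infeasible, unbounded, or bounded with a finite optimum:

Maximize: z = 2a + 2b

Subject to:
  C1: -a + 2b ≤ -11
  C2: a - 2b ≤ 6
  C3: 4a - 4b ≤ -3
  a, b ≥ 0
C2 requires a - 2b ≤ 6, while C1 (-a + 2b ≤ -11) is equivalent to a - 2b ≥ 11. Together they would need 11 ≤ a - 2b ≤ 6, which is impossible since 11 > 6. No point satisfies all constraints.

Infeasible: no point satisfies all constraints simultaneously.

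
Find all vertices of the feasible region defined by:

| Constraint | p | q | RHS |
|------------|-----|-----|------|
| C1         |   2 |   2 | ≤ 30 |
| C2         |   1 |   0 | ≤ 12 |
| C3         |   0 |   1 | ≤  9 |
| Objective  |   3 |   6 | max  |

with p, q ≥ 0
Each vertex is the intersection of two constraint boundaries that also satisfies all remaining constraints:
  p = 0 and q = 0 → (0, 0)
  p = 12 and q = 0 → (12, 0)
  2p + 2q = 30 and p = 12 → (12, 3)
  2p + 2q = 30 and q = 9 → (6, 9)
  q = 9 and p = 0 → (0, 9)

Vertices: (0, 0), (12, 0), (12, 3), (6, 9), (0, 9)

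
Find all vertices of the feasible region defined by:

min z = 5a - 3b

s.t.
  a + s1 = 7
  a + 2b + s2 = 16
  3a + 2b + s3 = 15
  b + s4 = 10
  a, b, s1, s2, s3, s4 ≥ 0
Each vertex is the intersection of two constraint boundaries that also satisfies all remaining constraints:
  a = 0 and b = 0 → (0, 0)
  3a + 2b = 15 and b = 0 → (5, 0)
  3a + 2b = 15 and a = 0 → (0, 7.5)

Vertices: (0, 0), (5, 0), (0, 7.5)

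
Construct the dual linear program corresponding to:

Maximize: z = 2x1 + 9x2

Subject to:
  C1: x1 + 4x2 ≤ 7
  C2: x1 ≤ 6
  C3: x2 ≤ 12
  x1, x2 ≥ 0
Minimize: z = 7y1 + 6y2 + 12y3

Subject to:
  C1: -y1 - y2 ≤ -2
  C2: -4y1 - y3 ≤ -9
  y1, y2, y3 ≥ 0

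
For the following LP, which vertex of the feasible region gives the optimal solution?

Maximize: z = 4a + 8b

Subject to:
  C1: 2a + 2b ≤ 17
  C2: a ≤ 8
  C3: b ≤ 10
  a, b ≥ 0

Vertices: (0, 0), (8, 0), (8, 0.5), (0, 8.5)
(0, 8.5) with z = 68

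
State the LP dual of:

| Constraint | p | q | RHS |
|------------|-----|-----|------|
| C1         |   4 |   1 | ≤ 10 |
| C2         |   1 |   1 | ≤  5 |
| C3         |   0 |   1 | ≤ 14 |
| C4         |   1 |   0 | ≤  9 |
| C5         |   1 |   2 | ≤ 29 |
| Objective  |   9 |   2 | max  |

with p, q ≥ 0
Minimize: z = 10y1 + 5y2 + 14y3 + 9y4 + 29y5

Subject to:
  C1: -4y1 - y2 - y4 - y5 ≤ -9
  C2: -y1 - y2 - y3 - 2y5 ≤ -2
  y1, y2, y3, y4, y5 ≥ 0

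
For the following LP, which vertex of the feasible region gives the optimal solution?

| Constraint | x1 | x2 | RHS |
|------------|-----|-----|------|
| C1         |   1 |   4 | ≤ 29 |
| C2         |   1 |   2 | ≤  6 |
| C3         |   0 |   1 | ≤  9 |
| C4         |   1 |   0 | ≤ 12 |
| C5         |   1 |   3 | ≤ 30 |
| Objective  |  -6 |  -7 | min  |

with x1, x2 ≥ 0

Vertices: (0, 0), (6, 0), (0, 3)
Evaluating z = -6x1 - 7x2 at each vertex:
  (0, 0): z = 0
  (6, 0): z = -36
  (0, 3): z = -21

The smallest value is z = -36, attained at (6, 0).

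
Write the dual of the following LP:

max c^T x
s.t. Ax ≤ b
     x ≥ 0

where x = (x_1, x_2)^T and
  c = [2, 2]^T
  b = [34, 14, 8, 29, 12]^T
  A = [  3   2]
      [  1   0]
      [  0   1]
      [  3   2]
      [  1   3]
Minimize: z = 34y1 + 14y2 + 8y3 + 29y4 + 12y5

Subject to:
  C1: -3y1 - y2 - 3y4 - y5 ≤ -2
  C2: -2y1 - y3 - 2y4 - 3y5 ≤ -2
  y1, y2, y3, y4, y5 ≥ 0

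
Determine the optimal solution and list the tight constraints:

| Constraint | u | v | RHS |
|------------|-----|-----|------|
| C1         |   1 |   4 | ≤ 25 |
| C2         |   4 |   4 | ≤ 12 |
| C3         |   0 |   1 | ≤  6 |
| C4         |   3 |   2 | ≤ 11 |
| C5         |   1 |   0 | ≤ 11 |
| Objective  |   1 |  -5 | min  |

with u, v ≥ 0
Optimal: u = 0, v = 3
Slack at optimum:
  C1: slack = 13
  C2: slack = 0 (binding)
  C3: slack = 3
  C4: slack = 5
  C5: slack = 11
  u ≥ 0: u = 0 (binding)
  v ≥ 0: v = 3
Binding constraints: C2, u ≥ 0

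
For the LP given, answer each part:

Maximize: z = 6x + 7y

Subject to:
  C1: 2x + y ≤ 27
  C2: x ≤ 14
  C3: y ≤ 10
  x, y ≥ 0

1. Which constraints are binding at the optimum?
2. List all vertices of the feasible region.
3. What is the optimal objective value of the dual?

1. C1, C3
2. (0, 0), (13.5, 0), (8.5, 10), (0, 10)
3. 121 (by strong duality, equal to the primal optimum)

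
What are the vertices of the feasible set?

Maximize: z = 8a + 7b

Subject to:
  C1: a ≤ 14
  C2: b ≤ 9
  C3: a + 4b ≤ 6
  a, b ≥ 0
Each vertex is the intersection of two constraint boundaries that also satisfies all remaining constraints:
  a = 0 and b = 0 → (0, 0)
  a + 4b = 6 and b = 0 → (6, 0)
  a + 4b = 6 and a = 0 → (0, 1.5)

Vertices: (0, 0), (6, 0), (0, 1.5)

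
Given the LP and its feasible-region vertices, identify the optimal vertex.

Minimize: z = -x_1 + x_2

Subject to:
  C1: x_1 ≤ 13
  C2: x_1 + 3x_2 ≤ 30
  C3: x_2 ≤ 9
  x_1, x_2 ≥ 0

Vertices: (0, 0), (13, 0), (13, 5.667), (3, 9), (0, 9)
(13, 0) with z = -13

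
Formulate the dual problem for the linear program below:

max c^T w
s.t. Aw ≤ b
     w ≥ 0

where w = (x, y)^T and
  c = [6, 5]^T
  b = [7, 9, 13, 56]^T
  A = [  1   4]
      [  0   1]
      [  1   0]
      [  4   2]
Minimize: z = 7y1 + 9y2 + 13y3 + 56y4

Subject to:
  C1: -y1 - y3 - 4y4 ≤ -6
  C2: -4y1 - y2 - 2y4 ≤ -5
  y1, y2, y3, y4 ≥ 0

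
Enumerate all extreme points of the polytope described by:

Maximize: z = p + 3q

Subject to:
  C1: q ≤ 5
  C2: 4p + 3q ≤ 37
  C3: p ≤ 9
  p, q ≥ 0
Each vertex is the intersection of two constraint boundaries that also satisfies all remaining constraints:
  p = 0 and q = 0 → (0, 0)
  p = 9 and q = 0 → (9, 0)
  4p + 3q = 37 and p = 9 → (9, 0.3333)
  q = 5 and 4p + 3q = 37 → (5.5, 5)
  q = 5 and p = 0 → (0, 5)

Vertices: (0, 0), (9, 0), (9, 0.3333), (5.5, 5), (0, 5)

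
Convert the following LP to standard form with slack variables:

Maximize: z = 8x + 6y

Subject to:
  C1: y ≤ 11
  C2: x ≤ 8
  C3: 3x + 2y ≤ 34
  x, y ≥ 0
max z = 8x + 6y

s.t.
  y + s1 = 11
  x + s2 = 8
  3x + 2y + s3 = 34
  x, y, s1, s2, s3 ≥ 0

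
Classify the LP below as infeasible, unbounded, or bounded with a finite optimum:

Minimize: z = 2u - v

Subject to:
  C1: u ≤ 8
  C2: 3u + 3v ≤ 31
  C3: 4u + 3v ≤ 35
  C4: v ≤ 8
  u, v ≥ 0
The point (0, 8) satisfies every constraint, so the LP is feasible; the constraints give u ≤ 8 and v ≤ 8, which with u, v ≥ 0 keep the feasible region inside a bounded box. A feasible, bounded LP attains a finite optimum at a vertex.

Evaluating z = 2u - v at each vertex:
  (0, 0): z = 0
  (8, 0): z = 16
  (8, 1): z = 15
  (4, 6.333): z = 1.667
  (2.333, 8): z = -3.333
  (0, 8): z = -8

The LP has an optimal solution: (0, 8) with z = -8.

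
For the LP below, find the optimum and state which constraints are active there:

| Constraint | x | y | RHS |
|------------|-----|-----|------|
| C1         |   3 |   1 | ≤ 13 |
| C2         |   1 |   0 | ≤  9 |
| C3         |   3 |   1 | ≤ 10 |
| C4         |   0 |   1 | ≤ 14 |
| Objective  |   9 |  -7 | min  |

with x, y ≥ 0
Optimal: x = 0, y = 10
Slack at optimum:
  C1: slack = 3
  C2: slack = 9
  C3: slack = 0 (binding)
  C4: slack = 4
  x ≥ 0: x = 0 (binding)
  y ≥ 0: y = 10
Binding constraints: C3, x ≥ 0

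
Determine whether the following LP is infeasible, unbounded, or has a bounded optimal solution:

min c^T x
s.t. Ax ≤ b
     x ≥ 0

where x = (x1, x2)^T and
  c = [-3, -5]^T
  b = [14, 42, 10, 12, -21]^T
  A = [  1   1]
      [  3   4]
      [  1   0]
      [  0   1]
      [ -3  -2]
The point (0, 10.5) satisfies every constraint, so the LP is feasible; the constraints give x1 ≤ 10 and x2 ≤ 12, which with x1, x2 ≥ 0 keep the feasible region inside a bounded box. A feasible, bounded LP attains a finite optimum at a vertex.

Evaluating z = -3x1 - 5x2 at each vertex:
  (7, 0): z = -21
  (10, 0): z = -30
  (10, 3): z = -45
  (0, 10.5): z = -52.5

Bounded optimum: z* = -52.5 at (0, 10.5).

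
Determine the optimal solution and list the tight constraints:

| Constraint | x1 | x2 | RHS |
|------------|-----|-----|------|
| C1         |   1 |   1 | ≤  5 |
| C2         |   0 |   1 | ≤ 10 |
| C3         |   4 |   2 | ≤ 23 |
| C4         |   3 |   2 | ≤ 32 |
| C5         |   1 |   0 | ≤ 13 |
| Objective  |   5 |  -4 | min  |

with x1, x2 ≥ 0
Optimal: x1 = 0, x2 = 5
Slack at optimum:
  C1: slack = 0 (binding)
  C2: slack = 5
  C3: slack = 13
  C4: slack = 22
  C5: slack = 13
  x1 ≥ 0: x1 = 0 (binding)
  x2 ≥ 0: x2 = 5
Binding constraints: C1, x1 ≥ 0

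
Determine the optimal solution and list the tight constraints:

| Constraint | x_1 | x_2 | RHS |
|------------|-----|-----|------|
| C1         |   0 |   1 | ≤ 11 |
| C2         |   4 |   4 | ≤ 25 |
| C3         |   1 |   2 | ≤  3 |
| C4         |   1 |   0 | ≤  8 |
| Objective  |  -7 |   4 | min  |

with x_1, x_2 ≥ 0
Optimal: x_1 = 3, x_2 = 0
Slack at optimum:
  C1: slack = 11
  C2: slack = 13
  C3: slack = 0 (binding)
  C4: slack = 5
  x_1 ≥ 0: x_1 = 3
  x_2 ≥ 0: x_2 = 0 (binding)
Binding constraints: C3, x_2 ≥ 0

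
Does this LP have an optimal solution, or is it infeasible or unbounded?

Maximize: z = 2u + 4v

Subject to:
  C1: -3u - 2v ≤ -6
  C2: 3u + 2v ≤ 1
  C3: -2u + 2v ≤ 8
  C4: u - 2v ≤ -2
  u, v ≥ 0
C2 requires 3u + 2v ≤ 1, while C1 (-3u - 2v ≤ -6) is equivalent to 3u + 2v ≥ 6. Together they would need 6 ≤ 3u + 2v ≤ 1, which is impossible since 6 > 1. No point satisfies all constraints.

Infeasible: no point satisfies all constraints simultaneously.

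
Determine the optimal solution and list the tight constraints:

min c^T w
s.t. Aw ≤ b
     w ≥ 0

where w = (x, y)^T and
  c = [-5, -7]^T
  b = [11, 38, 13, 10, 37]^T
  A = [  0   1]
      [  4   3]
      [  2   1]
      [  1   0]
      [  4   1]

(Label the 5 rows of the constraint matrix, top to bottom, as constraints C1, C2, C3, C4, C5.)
Optimal: x = 1, y = 11
Binding: C1, C3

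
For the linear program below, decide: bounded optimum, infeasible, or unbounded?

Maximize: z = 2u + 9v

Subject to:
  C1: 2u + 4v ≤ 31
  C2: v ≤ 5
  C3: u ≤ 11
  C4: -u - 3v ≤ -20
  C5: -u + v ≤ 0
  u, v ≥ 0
The point (5.5, 5) satisfies every constraint, so the LP is feasible; the constraints give u ≤ 11 and v ≤ 5, which with u, v ≥ 0 keep the feasible region inside a bounded box. A feasible, bounded LP attains a finite optimum at a vertex.

Evaluating z = 2u + 9v at each vertex:
  (6.5, 4.5): z = 53.5
  (5.5, 5): z = 56
  (5, 5): z = 55

The LP has an optimal solution: (5.5, 5) with z = 56.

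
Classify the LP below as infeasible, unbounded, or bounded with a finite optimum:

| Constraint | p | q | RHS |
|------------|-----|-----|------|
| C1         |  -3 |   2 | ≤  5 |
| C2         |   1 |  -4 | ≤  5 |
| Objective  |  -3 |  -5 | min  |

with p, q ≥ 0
Feasible point: (0, 0) satisfies every constraint, so the LP is feasible.
Direction d = (1, 1): for each constraint row a, a·d ≤ 0 —
  (-3)(1) + (2)(1) = -1 ≤ 0
  (1)(1) + (-4)(1) = -3 ≤ 0
and d ≥ 0, so (0, 0) + t·d stays feasible for every t ≥ 0. Along this ray z = -3p - 5q changes by -8 per unit t, so z → −∞.

Unbounded — the objective can decrease without bound over the feasible region.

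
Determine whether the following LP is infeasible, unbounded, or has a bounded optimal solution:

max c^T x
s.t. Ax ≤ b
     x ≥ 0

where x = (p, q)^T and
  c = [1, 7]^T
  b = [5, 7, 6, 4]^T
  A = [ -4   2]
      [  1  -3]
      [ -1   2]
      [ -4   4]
Feasible point: (0, 0) satisfies every constraint, so the LP is feasible.
Direction d = (3, 1): for each constraint row a, a·d ≤ 0 —
  (-4)(3) + (2)(1) = -10 ≤ 0
  (1)(3) + (-3)(1) = 0 ≤ 0
  (-1)(3) + (2)(1) = -1 ≤ 0
  (-4)(3) + (4)(1) = -8 ≤ 0
and d ≥ 0, so (0, 0) + t·d stays feasible for every t ≥ 0. Along this ray z = p + 7q changes by 10 per unit t, so z → +∞.

Unbounded: there is a feasible ray along which z → +∞.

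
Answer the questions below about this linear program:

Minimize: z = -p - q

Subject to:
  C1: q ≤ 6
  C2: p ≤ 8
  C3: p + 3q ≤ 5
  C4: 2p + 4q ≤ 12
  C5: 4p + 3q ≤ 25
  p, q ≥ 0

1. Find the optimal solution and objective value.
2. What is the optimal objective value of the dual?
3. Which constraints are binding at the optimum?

1. p = 5, q = 0, z = -5
2. -5 (by strong duality, equal to the primal optimum)
3. C3, q ≥ 0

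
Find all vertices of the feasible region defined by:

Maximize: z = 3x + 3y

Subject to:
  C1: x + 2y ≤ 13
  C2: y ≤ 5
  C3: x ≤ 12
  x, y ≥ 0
Each vertex is the intersection of two constraint boundaries that also satisfies all remaining constraints:
  x = 0 and y = 0 → (0, 0)
  x = 12 and y = 0 → (12, 0)
  x + 2y = 13 and x = 12 → (12, 0.5)
  x + 2y = 13 and y = 5 → (3, 5)
  y = 5 and x = 0 → (0, 5)

Vertices: (0, 0), (12, 0), (12, 0.5), (3, 5), (0, 5)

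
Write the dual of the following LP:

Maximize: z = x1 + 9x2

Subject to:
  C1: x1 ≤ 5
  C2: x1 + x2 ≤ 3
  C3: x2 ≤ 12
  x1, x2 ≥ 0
Minimize: z = 5y1 + 3y2 + 12y3

Subject to:
  C1: -y1 - y2 ≤ -1
  C2: -y2 - y3 ≤ -9
  y1, y2, y3 ≥ 0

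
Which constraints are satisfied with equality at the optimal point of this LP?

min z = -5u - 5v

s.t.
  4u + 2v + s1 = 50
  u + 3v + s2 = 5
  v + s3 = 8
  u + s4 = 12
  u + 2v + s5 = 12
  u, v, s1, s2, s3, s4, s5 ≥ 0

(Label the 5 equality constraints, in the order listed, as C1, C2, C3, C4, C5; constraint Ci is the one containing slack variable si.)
Optimal: u = 5, v = 0
Binding: C2, v ≥ 0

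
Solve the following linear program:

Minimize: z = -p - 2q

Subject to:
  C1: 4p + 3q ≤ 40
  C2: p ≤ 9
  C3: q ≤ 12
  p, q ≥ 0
Each vertex is the intersection of two constraint boundaries that also satisfies all remaining constraints:
  p = 0 and q = 0 → (0, 0)
  p = 9 and q = 0 → (9, 0)
  4p + 3q = 40 and p = 9 → (9, 1.333)
  4p + 3q = 40 and q = 12 → (1, 12)
  q = 12 and p = 0 → (0, 12)

Evaluating z = -p - 2q at each vertex:
  (0, 0): z = 0
  (9, 0): z = -9
  (9, 1.333): z = -11.67
  (1, 12): z = -25
  (0, 12): z = -24

The minimum is at (1, 12) with z = -25.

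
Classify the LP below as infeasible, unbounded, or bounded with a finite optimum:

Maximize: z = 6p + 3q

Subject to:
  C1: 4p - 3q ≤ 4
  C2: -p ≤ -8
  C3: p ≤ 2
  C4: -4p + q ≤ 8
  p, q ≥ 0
C3 requires p ≤ 2, while C2 (-p ≤ -8) is equivalent to p ≥ 8. Together they would need 8 ≤ p ≤ 2, which is impossible since 8 > 2. No point satisfies all constraints.

Infeasible: no point satisfies all constraints simultaneously.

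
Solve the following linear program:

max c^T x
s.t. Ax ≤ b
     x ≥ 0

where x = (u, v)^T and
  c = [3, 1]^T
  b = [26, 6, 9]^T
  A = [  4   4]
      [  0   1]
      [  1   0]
Each vertex is the intersection of two constraint boundaries that also satisfies all remaining constraints:
  u = 0 and v = 0 → (0, 0)
  4u + 4v = 26 and v = 0 → (6.5, 0)
  4u + 4v = 26 and v = 6 → (0.5, 6)
  v = 6 and u = 0 → (0, 6)

Evaluating z = 3u + v at each vertex:
  (0, 0): z = 0
  (6.5, 0): z = 19.5
  (0.5, 6): z = 7.5
  (0, 6): z = 6

The maximum is at (6.5, 0) with z = 19.5.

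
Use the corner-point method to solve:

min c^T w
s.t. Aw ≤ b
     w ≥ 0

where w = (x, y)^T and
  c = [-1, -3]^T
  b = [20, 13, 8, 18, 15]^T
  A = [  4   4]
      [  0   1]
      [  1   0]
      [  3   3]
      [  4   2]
Each vertex is the intersection of two constraint boundaries that also satisfies all remaining constraints:
  x = 0 and y = 0 → (0, 0)
  4x + 2y = 15 and y = 0 → (3.75, 0)
  4x + 4y = 20 and 4x + 2y = 15 → (2.5, 2.5)
  4x + 4y = 20 and x = 0 → (0, 5)

Evaluating z = -x - 3y at each vertex:
  (0, 0): z = 0
  (3.75, 0): z = -3.75
  (2.5, 2.5): z = -10
  (0, 5): z = -15

The minimum is at (0, 5) with z = -15.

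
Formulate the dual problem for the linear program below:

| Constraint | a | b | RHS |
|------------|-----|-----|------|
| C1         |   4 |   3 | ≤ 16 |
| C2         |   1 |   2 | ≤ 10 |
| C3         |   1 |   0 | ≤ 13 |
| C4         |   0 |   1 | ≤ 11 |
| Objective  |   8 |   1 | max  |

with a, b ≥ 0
Minimize: z = 16y1 + 10y2 + 13y3 + 11y4

Subject to:
  C1: -4y1 - y2 - y3 ≤ -8
  C2: -3y1 - 2y2 - y4 ≤ -1
  y1, y2, y3, y4 ≥ 0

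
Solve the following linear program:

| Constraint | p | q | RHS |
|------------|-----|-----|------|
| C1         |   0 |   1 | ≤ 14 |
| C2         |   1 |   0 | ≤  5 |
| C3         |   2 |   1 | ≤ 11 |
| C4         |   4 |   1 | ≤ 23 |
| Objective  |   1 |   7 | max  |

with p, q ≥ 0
Each vertex is the intersection of two constraint boundaries that also satisfies all remaining constraints:
  p = 0 and q = 0 → (0, 0)
  p = 5 and q = 0 → (5, 0)
  p = 5 and 2p + q = 11 → (5, 1)
  2p + q = 11 and p = 0 → (0, 11)

Evaluating z = p + 7q at each vertex:
  (0, 0): z = 0
  (5, 0): z = 5
  (5, 1): z = 12
  (0, 11): z = 77

The maximum is at (0, 11) with z = 77.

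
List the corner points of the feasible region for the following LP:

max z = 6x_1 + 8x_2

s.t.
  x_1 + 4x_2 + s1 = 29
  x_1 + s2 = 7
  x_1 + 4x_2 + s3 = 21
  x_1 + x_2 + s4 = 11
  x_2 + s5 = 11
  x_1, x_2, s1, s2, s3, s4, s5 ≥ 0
Each vertex is the intersection of two constraint boundaries that also satisfies all remaining constraints:
  x_1 = 0 and x_2 = 0 → (0, 0)
  x_1 = 7 and x_2 = 0 → (7, 0)
  x_1 = 7 and x_1 + 4x_2 = 21 → (7, 3.5)
  x_1 + 4x_2 = 21 and x_1 = 0 → (0, 5.25)

Vertices: (0, 0), (7, 0), (7, 3.5), (0, 5.25)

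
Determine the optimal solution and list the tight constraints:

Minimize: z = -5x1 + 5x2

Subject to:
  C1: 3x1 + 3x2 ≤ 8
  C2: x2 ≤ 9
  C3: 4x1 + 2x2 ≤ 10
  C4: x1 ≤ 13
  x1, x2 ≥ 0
Optimal: x1 = 2.5, x2 = 0
Slack at optimum:
  C1: slack = 0.5
  C2: slack = 9
  C3: slack = 0 (binding)
  C4: slack = 10.5
  x1 ≥ 0: x1 = 2.5
  x2 ≥ 0: x2 = 0 (binding)
Binding constraints: C3, x2 ≥ 0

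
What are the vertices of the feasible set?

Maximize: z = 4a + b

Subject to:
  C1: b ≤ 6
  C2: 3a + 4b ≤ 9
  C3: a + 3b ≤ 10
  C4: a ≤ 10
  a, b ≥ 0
Each vertex is the intersection of two constraint boundaries that also satisfies all remaining constraints:
  a = 0 and b = 0 → (0, 0)
  3a + 4b = 9 and b = 0 → (3, 0)
  3a + 4b = 9 and a = 0 → (0, 2.25)

Vertices: (0, 0), (3, 0), (0, 2.25)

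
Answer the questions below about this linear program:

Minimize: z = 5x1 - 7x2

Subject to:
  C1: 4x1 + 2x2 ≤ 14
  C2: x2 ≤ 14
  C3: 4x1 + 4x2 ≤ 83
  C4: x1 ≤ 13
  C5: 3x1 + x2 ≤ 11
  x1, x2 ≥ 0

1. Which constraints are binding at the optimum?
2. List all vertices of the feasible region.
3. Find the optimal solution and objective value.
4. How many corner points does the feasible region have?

1. C1, x1 ≥ 0
2. (0, 0), (3.5, 0), (0, 7)
3. x1 = 0, x2 = 7, z = -49
4. 3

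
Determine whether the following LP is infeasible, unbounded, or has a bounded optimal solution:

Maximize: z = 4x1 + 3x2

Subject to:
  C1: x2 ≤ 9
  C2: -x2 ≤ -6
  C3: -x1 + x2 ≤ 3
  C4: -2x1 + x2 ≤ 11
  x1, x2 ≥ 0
Feasible point: (3, 6) satisfies every constraint, so the LP is feasible.
Direction d = (1, 0): for each constraint row a, a·d ≤ 0 —
  (0)(1) + (1)(0) = 0 ≤ 0
  (0)(1) + (-1)(0) = 0 ≤ 0
  (-1)(1) + (1)(0) = -1 ≤ 0
  (-2)(1) + (1)(0) = -2 ≤ 0
and d ≥ 0, so (3, 6) + t·d stays feasible for every t ≥ 0. Along this ray z = 4x1 + 3x2 changes by 4 per unit t, so z → +∞.

The LP is unbounded; z can be made arbitrarily large.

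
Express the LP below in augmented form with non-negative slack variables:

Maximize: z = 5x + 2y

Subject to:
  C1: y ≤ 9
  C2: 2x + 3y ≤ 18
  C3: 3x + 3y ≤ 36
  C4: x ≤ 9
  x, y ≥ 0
max z = 5x + 2y

s.t.
  y + s1 = 9
  2x + 3y + s2 = 18
  3x + 3y + s3 = 36
  x + s4 = 9
  x, y, s1, s2, s3, s4 ≥ 0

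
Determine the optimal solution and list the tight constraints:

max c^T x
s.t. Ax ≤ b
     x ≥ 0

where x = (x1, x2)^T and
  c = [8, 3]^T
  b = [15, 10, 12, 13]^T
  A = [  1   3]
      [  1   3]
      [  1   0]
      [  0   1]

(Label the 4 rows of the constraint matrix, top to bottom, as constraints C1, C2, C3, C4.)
Optimal: x1 = 10, x2 = 0
Slack at optimum:
  C1: slack = 5
  C2: slack = 0 (binding)
  C3: slack = 2
  C4: slack = 13
  x1 ≥ 0: x1 = 10
  x2 ≥ 0: x2 = 0 (binding)
Binding constraints: C2, x2 ≥ 0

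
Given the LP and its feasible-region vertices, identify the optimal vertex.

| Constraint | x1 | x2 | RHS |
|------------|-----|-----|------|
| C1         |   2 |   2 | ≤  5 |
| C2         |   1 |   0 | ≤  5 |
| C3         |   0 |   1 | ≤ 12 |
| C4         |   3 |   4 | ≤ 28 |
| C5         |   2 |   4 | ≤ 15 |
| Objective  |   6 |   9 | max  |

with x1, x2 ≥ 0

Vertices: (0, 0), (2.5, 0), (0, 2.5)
(0, 2.5) with z = 22.5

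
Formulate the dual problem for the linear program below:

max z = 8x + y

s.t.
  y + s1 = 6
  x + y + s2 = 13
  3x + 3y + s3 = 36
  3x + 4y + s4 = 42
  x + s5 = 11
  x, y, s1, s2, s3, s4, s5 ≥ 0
Minimize: z = 6y1 + 13y2 + 36y3 + 42y4 + 11y5

Subject to:
  C1: -y2 - 3y3 - 3y4 - y5 ≤ -8
  C2: -y1 - y2 - 3y3 - 4y4 ≤ -1
  y1, y2, y3, y4, y5 ≥ 0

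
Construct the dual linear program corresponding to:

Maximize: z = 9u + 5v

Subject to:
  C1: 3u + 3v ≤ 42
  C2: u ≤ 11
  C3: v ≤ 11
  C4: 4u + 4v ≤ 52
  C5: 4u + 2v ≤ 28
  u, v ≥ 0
Minimize: z = 42y1 + 11y2 + 11y3 + 52y4 + 28y5

Subject to:
  C1: -3y1 - y2 - 4y4 - 4y5 ≤ -9
  C2: -3y1 - y3 - 4y4 - 2y5 ≤ -5
  y1, y2, y3, y4, y5 ≥ 0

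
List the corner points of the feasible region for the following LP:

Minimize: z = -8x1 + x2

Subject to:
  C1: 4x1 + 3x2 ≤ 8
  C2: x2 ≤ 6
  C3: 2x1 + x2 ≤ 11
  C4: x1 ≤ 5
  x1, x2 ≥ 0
Each vertex is the intersection of two constraint boundaries that also satisfies all remaining constraints:
  x1 = 0 and x2 = 0 → (0, 0)
  4x1 + 3x2 = 8 and x2 = 0 → (2, 0)
  4x1 + 3x2 = 8 and x1 = 0 → (0, 2.667)

Vertices: (0, 0), (2, 0), (0, 2.667)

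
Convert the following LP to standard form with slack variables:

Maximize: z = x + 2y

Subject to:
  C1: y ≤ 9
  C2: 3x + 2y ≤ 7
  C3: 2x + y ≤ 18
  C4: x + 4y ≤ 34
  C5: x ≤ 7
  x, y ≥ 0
max z = x + 2y

s.t.
  y + s1 = 9
  3x + 2y + s2 = 7
  2x + y + s3 = 18
  x + 4y + s4 = 34
  x + s5 = 7
  x, y, s1, s2, s3, s4, s5 ≥ 0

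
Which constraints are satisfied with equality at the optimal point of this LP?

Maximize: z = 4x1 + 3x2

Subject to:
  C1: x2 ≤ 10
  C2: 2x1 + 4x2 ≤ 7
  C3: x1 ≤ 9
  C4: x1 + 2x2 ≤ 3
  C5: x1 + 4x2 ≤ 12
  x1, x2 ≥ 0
Optimal: x1 = 3, x2 = 0
Slack at optimum:
  C1: slack = 10
  C2: slack = 1
  C3: slack = 6
  C4: slack = 0 (binding)
  C5: slack = 9
  x1 ≥ 0: x1 = 3
  x2 ≥ 0: x2 = 0 (binding)
Binding constraints: C4, x2 ≥ 0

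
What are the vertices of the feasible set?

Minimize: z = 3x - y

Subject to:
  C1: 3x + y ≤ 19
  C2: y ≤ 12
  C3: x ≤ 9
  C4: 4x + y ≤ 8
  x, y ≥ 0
Each vertex is the intersection of two constraint boundaries that also satisfies all remaining constraints:
  x = 0 and y = 0 → (0, 0)
  4x + y = 8 and y = 0 → (2, 0)
  4x + y = 8 and x = 0 → (0, 8)

Vertices: (0, 0), (2, 0), (0, 8)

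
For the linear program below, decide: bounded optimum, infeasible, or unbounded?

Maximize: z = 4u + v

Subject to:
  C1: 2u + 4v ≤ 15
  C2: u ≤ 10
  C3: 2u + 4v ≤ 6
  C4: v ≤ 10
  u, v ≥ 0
The point (3, 0) satisfies every constraint, so the LP is feasible; the constraints give u ≤ 10 and v ≤ 10, which with u, v ≥ 0 keep the feasible region inside a bounded box. A feasible, bounded LP attains a finite optimum at a vertex.

Evaluating z = 4u + v at each vertex:
  (0, 0): z = 0
  (3, 0): z = 12
  (0, 1.5): z = 1.5

Bounded optimum: z* = 12 at (3, 0).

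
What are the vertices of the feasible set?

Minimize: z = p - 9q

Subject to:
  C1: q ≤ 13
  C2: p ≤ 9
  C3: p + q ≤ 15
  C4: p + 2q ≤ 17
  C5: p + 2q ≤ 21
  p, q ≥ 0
Each vertex is the intersection of two constraint boundaries that also satisfies all remaining constraints:
  p = 0 and q = 0 → (0, 0)
  p = 9 and q = 0 → (9, 0)
  p = 9 and p + 2q = 17 → (9, 4)
  p + 2q = 17 and p = 0 → (0, 8.5)

Vertices: (0, 0), (9, 0), (9, 4), (0, 8.5)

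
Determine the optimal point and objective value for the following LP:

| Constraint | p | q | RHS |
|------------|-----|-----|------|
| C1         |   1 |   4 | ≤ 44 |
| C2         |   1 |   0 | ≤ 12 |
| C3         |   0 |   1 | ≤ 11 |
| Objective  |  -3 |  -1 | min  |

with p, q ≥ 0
Each vertex is the intersection of two constraint boundaries that also satisfies all remaining constraints:
  p = 0 and q = 0 → (0, 0)
  p = 12 and q = 0 → (12, 0)
  p + 4q = 44 and p = 12 → (12, 8)
  p + 4q = 44 and q = 11 → (0, 11)

Evaluating z = -3p - q at each vertex:
  (0, 0): z = 0
  (12, 0): z = -36
  (12, 8): z = -44
  (0, 11): z = -11

The minimum is at (12, 8) with z = -44.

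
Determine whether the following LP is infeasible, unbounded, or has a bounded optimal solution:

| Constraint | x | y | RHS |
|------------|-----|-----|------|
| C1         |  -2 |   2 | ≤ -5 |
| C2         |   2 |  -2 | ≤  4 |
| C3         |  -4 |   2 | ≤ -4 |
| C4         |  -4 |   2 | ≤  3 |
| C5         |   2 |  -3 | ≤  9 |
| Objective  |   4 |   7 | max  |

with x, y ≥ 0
C2 requires 2x - 2y ≤ 4, while C1 (-2x + 2y ≤ -5) is equivalent to 2x - 2y ≥ 5. Together they would need 5 ≤ 2x - 2y ≤ 4, which is impossible since 5 > 4. No point satisfies all constraints.

Infeasible: no point satisfies all constraints simultaneously.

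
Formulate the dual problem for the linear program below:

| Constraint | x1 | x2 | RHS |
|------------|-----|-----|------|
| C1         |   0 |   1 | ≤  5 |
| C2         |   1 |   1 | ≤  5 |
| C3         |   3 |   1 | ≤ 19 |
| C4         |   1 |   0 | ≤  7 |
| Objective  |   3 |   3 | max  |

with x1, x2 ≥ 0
Minimize: z = 5y1 + 5y2 + 19y3 + 7y4

Subject to:
  C1: -y2 - 3y3 - y4 ≤ -3
  C2: -y1 - y2 - y3 ≤ -3
  y1, y2, y3, y4 ≥ 0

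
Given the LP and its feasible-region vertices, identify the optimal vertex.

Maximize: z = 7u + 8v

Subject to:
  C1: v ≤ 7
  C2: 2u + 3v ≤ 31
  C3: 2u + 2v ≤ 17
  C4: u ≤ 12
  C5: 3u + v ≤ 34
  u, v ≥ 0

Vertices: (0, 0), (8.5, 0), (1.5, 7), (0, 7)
(1.5, 7) with z = 66.5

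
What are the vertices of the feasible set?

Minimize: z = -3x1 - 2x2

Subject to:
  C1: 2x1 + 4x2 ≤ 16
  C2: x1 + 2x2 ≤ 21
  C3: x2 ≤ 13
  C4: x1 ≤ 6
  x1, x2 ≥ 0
Each vertex is the intersection of two constraint boundaries that also satisfies all remaining constraints:
  x1 = 0 and x2 = 0 → (0, 0)
  x1 = 6 and x2 = 0 → (6, 0)
  2x1 + 4x2 = 16 and x1 = 6 → (6, 1)
  2x1 + 4x2 = 16 and x1 = 0 → (0, 4)

Vertices: (0, 0), (6, 0), (6, 1), (0, 4)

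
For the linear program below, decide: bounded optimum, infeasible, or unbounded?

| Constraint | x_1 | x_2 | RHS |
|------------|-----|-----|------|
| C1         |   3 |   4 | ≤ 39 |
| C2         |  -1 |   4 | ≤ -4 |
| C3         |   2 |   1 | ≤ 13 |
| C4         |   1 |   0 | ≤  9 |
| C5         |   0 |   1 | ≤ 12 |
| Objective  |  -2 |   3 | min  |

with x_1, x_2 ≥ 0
The point (6.5, 0) satisfies every constraint, so the LP is feasible; the constraints give x_1 ≤ 9 and x_2 ≤ 12, which with x_1, x_2 ≥ 0 keep the feasible region inside a bounded box. A feasible, bounded LP attains a finite optimum at a vertex.

Feasible with finite optimum z* = -13 at (6.5, 0).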